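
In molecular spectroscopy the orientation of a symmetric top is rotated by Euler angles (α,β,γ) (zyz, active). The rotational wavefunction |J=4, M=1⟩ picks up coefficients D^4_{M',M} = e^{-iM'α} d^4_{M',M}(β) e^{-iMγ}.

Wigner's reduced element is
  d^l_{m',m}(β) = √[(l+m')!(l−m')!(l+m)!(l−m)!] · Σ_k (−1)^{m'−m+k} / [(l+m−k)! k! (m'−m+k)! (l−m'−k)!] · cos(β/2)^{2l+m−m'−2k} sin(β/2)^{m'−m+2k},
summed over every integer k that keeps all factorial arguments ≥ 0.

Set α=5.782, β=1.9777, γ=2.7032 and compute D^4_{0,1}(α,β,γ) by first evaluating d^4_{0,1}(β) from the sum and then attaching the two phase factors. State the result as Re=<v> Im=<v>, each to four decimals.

D^4_{0,1}(5.782,1.9777,2.7032) = e^{-i·0·5.782}·d^4_{0,1}(1.9777)·e^{-i·1·2.7032}. Compute d first:
Half-angle: c=0.549651, s=0.835394. N=√(24·24·120·6)=643.987578
The bounds max(0,m−m')=1 and min(l+m,l−m')=4 give 4 terms
  k=1: (−1)^0·643.9876/(144)·0.5497^7·0.8354^1 = +0.056626
  k=2: (−1)^1·643.9876/(24)·0.5497^5·0.8354^3 = -0.784830
  k=3: (−1)^2·643.9876/(24)·0.5497^3·0.8354^5 = +1.812947
  k=4: (−1)^3·643.9876/(144)·0.5497^1·0.8354^7 = -0.697980
d^4_{0,1}(1.9777) = +0.056626 -0.784830 +1.812947 -0.697980 = +0.386762
Phases: e^{-i·(0)·5.782}=+1.000000+0.000000i, e^{-i·(1)·2.7032}=-0.905435-0.424485i ⇒ D=-0.350188-0.164175i

Re=-0.3502 Im=-0.1642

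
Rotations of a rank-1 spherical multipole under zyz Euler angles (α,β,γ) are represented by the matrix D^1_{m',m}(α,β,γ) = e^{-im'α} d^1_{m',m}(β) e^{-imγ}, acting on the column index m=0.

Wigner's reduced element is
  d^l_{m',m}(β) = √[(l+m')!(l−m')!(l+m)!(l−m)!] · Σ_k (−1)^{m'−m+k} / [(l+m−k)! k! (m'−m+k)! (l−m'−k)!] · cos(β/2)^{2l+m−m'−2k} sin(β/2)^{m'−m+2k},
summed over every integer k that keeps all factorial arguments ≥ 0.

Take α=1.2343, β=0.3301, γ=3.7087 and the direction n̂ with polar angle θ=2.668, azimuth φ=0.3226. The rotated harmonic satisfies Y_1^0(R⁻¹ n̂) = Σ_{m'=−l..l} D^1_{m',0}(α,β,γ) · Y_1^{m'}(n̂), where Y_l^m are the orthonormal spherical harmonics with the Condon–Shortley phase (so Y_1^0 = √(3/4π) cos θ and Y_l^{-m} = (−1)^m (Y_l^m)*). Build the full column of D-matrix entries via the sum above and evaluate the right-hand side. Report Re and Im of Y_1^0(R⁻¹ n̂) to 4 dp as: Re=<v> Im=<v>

Need the full column D^1_{m',0} for m'=−1..1 at α=1.2343, β=0.3301, γ=3.7087.
cos(β/2)=0.986410, sin(β/2)=0.164302
d^1_{-1,0}: single k=1 term ⇒ +0.229200;  D = +0.075678+0.216346i
d^1_{0,0}: k∈[0..1] ⇒ +0.973005 -0.026995 = +0.946010;  D = +0.946010+0.000000i
d^1_{1,0}: single k=0 term ⇒ -0.229200;  D = -0.075678+0.216346i
Y_1^{m'}(θ=2.668,φ=0.3226) and Σ D·Y over m':
  (+0.0757+0.2163i)·(+0.1494-0.0500i)  (+0.9460+0.0000i)·(-0.4348+0.0000i)  (-0.0757+0.2163i)·(-0.1494-0.0500i)
Y_1^0(R⁻¹ n̂) = -0.367113+0.000000i

Re=-0.3671 Im=0.0000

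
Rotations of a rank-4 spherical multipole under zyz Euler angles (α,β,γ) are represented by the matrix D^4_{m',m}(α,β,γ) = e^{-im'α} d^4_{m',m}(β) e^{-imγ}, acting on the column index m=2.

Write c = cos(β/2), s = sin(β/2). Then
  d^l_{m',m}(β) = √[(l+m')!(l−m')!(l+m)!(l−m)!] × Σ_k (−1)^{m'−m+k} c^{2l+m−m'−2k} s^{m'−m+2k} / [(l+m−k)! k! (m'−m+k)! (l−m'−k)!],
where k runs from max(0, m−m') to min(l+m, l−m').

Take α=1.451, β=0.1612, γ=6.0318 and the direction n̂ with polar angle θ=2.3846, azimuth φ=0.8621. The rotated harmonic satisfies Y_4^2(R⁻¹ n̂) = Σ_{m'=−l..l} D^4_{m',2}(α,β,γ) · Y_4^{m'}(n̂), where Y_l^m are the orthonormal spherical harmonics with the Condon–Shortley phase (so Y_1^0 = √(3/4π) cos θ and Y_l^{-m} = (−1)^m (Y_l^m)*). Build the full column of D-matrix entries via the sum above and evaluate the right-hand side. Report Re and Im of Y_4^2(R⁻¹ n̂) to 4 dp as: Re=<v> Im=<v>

Need the full column D^4_{m',2} for m'=−4..4 at α=1.451, β=0.1612, γ=6.0318.
cos(β/2)=0.996754, sin(β/2)=0.080513
d^4_{-4,2}: single k=6 term ⇒ +0.000001;  D = +0.000001+0.000000i
d^4_{-3,2}: k∈[5..6] ⇒ +0.000038 -0.000000 = +0.000038;  D = +0.000005-0.000037i
d^4_{-2,2}: k∈[4..6] ⇒ +0.000622 -0.000003 +0.000000 = +0.000619;  D = -0.000598-0.000161i
d^4_{-1,2}: k∈[3..5] ⇒ +0.007262 -0.000071 +0.000000 = +0.007191;  D = -0.002687+0.006670i
d^4_{0,2}: k∈[2..4] ⇒ +0.060308 -0.001049 +0.000003 = +0.059262;  D = +0.051928+0.028556i
d^4_{1,2}: k∈[1..3] ⇒ +0.333899 -0.010893 +0.000047 = +0.323054;  D = +0.188380-0.262444i
d^4_{2,2}: k∈[0..2] ⇒ +0.974322 -0.076285 +0.000622 = +0.898659;  D = -0.662198-0.607522i
d^4_{3,2}: k∈[0..1] ⇒ -0.294472 +0.005764 = -0.288708;  D = +0.219201-0.187891i
d^4_{4,2}: single k=0 term ⇒ +0.033638;  D = +0.018683+0.027973i
Y_4^{m'}(θ=2.3846,φ=0.8621) and Σ D·Y over m':
  (+0.0000+0.0000i)·(-0.0938+0.0297i)  (+0.0000-0.0000i)·(+0.2504+0.1553i)  (-0.0006-0.0002i)·(-0.0651-0.4208i)  (-0.0027+0.0067i)·(-0.1074+0.1253i)  (+0.0519+0.0286i)·(-0.3258+0.0000i)  (+0.1884-0.2624i)·(+0.1074+0.1253i)  (-0.6622-0.6075i)·(-0.0651+0.4208i)  (+0.2192-0.1879i)·(-0.2504+0.1553i)  (+0.0187+0.0280i)·(-0.0938-0.0297i)
Y_4^2(R⁻¹ n̂) = +0.307708-0.175873i

Re=0.3077 Im=-0.1759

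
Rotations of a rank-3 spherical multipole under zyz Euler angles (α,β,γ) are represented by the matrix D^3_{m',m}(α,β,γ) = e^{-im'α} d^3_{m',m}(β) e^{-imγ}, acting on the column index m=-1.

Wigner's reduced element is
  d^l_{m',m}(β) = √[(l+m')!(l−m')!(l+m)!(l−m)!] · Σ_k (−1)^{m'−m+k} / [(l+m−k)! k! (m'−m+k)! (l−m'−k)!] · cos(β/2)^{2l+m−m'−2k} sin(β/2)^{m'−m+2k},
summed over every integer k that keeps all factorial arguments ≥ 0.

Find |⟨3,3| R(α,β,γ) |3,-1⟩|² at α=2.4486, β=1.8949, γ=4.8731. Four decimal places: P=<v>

P=0.3290

First d^3_{3,-1}(β=1.8949), then the phase factors e^{-i(3)α} and e^{-i(-1)γ}:
Half-angle: c=0.583755, s=0.811930. N=√(720·1·2·24)=185.903201
k∈{0} keeps every argument non-negative
  k=0: (−1)^4·185.9032/(48)·0.5838^2·0.8119^4 = +0.573563
d^3_{3,-1}(1.8949) = +0.573563
|D^3_{3,-1}|² = |d^3_{3,-1}(β)|² = (+0.573563)² = 0.328974 (the z-rotation phases have unit modulus)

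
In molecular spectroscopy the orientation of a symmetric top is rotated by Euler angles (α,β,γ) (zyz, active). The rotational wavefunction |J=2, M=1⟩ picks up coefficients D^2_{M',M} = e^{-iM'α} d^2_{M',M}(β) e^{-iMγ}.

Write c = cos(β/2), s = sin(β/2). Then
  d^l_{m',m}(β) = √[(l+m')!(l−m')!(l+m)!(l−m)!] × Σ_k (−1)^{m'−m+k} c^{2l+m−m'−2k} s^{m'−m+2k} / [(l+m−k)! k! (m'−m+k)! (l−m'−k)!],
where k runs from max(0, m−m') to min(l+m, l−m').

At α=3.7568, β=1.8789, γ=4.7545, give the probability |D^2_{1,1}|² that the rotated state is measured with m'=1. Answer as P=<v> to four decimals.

P=0.3132

Split into d^2_{1,1}(β=1.8789) × two z-phases.
Half-angle: c=0.590232, s=0.807234. N=√(6·1·6·1)=6.000000
k∈{0,1} keeps every argument non-negative
  k=0: (−1)^0·6.0000/(6)·0.5902^4·0.8072^0 = +0.121364
  k=1: (−1)^1·6.0000/(2)·0.5902^2·0.8072^2 = -0.681029
d^2_{1,1}(1.8789) = +0.121364 -0.681029 = -0.559664
|D^2_{1,1}|² = |d^2_{1,1}(β)|² = (-0.559664)² = 0.313224 (the z-rotation phases have unit modulus)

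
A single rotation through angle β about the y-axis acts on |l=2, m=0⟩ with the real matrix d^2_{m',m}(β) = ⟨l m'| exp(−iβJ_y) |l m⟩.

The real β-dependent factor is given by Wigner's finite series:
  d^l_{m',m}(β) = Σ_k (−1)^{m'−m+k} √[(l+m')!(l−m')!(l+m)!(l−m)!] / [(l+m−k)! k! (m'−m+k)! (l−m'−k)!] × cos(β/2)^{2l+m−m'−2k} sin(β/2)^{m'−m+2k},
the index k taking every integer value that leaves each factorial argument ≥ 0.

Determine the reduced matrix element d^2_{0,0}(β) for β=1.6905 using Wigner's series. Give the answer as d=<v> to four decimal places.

d^2_{0,0}(β=1.6905) via Wigner's sum:
With c≡cos(β/2)=0.663544 and s≡sin(β/2)=0.748137, N=[2·2·2·2]^{1/2}=4.000000
k∈{0,1,2} keeps every argument non-negative
  k=0: (−1)^0·4.0000/(4)·0.6635^4·0.7481^0 = +0.193856
  k=1: (−1)^1·4.0000/(1)·0.6635^2·0.7481^2 = -0.985739
  k=2: (−1)^2·4.0000/(4)·0.6635^0·0.7481^4 = +0.313274
d^2_{0,0}(1.6905) = +0.193856 -0.985739 +0.313274 = -0.478609

d=-0.4786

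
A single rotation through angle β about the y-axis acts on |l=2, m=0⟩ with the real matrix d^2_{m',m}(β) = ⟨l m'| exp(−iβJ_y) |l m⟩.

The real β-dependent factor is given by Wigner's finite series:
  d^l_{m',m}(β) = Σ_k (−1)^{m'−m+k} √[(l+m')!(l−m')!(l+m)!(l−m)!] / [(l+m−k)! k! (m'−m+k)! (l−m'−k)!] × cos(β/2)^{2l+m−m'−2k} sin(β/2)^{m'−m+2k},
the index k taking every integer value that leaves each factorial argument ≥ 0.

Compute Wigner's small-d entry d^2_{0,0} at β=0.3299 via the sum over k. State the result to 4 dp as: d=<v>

d=0.8426

d^2_{0,0}(β=0.3299) via Wigner's sum:
c=cos(0.3299/2)=0.986427, s=sin(0.3299/2)=0.164203; N=√[2·2·2·2]=4.000000
Admissible k: 0..2 (factorial args all ≥0)
  k=0: (−1)^0·4.0000/(4)·0.9864^4·0.1642^0 = +0.946802
  k=1: (−1)^1·4.0000/(1)·0.9864^2·0.1642^2 = -0.104943
  k=2: (−1)^2·4.0000/(4)·0.9864^0·0.1642^4 = +0.000727
d^2_{0,0}(0.3299) = +0.946802 -0.104943 +0.000727 = +0.842586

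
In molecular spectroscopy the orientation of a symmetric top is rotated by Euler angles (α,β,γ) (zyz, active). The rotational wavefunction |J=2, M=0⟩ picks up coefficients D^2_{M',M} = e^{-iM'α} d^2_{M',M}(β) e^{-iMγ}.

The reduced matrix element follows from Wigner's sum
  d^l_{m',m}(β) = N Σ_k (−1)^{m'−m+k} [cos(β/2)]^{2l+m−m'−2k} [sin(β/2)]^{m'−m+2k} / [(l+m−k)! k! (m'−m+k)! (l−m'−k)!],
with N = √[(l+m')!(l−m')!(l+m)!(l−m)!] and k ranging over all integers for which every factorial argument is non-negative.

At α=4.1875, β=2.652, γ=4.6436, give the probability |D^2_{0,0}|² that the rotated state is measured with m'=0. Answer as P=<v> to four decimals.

P=0.4466

D^2_{0,0}(4.1875,2.652,4.6436) = e^{-i·0·4.1875}·d^2_{0,0}(2.652)·e^{-i·0·4.6436}. Compute d first:
Half-angle: c=0.242359, s=0.970187. N=√(2·2·2·2)=4.000000
k: max(0,(0)−(0))=0 … min(2+(0),2−(0))=2
  k=0: (−1)^0·4.0000/(4)·0.2424^4·0.9702^0 = +0.003450
  k=1: (−1)^1·4.0000/(1)·0.2424^2·0.9702^2 = -0.221151
  k=2: (−1)^2·4.0000/(4)·0.2424^0·0.9702^4 = +0.885975
d^2_{0,0}(2.652) = +0.003450 -0.221151 +0.885975 = +0.668274
|D^2_{0,0}|² = |d^2_{0,0}(β)|² = (+0.668274)² = 0.446590 (the z-rotation phases have unit modulus)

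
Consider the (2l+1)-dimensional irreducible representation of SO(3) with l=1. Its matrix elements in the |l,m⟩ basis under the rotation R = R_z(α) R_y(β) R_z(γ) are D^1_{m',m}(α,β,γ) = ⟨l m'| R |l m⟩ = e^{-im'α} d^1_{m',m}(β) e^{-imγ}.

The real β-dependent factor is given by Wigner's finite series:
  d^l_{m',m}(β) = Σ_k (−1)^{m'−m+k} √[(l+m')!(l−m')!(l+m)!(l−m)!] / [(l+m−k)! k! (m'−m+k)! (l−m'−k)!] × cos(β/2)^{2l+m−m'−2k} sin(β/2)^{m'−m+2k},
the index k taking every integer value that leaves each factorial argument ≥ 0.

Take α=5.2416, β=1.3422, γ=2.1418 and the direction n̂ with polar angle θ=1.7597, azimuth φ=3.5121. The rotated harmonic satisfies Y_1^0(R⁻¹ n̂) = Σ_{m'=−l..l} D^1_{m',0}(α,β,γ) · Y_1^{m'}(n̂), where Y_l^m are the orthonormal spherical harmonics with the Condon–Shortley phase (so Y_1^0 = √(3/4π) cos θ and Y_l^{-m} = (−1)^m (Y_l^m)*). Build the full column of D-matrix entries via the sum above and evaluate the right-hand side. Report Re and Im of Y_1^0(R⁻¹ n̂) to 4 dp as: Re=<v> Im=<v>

Need the full column D^1_{m',0} for m'=−1..1 at α=5.2416, β=1.3422, γ=2.1418.
cos(β/2)=0.783138, sin(β/2)=0.621848
d^1_{-1,0}: single k=1 term ⇒ +0.688712;  D = +0.347698-0.594500i
d^1_{0,0}: k∈[0..1] ⇒ +0.613305 -0.386695 = +0.226611;  D = +0.226611+0.000000i
d^1_{1,0}: single k=0 term ⇒ -0.688712;  D = -0.347698-0.594500i
Y_1^{m'}(θ=1.7597,φ=3.5121) and Σ D·Y over m':
  (+0.3477-0.5945i)·(-0.3163+0.1229i)  (+0.2266+0.0000i)·(-0.0918+0.0000i)  (-0.3477-0.5945i)·(+0.3163+0.1229i)
Y_1^0(R⁻¹ n̂) = -0.094663+0.000000i

Re=-0.0947 Im=0.0000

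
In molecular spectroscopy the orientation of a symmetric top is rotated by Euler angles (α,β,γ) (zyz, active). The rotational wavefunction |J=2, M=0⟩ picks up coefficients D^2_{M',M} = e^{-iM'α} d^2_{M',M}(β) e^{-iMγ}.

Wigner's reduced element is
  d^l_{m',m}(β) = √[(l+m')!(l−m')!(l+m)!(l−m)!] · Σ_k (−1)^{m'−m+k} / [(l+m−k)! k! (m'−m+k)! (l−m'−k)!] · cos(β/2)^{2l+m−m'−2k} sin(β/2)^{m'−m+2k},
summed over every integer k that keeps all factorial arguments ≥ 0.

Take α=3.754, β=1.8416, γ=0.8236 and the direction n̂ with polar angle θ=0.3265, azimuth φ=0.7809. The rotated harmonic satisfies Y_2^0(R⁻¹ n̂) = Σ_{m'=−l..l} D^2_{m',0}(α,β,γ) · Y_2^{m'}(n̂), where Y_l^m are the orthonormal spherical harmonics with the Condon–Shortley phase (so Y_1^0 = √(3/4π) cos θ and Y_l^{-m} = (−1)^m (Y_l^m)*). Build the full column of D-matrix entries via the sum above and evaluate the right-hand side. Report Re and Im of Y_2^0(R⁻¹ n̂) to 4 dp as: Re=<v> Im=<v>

Need the full column D^2_{m',0} for m'=−2..2 at α=3.754, β=1.8416, γ=0.8236.
cos(β/2)=0.605183, sin(β/2)=0.796086
d^2_{-2,0}: single k=2 term ⇒ +0.568551;  D = +0.192807+0.534861i
d^2_{-1,0}: k∈[1..2] ⇒ +0.432212 -0.747899 = -0.315687;  D = +0.258316+0.181469i
d^2_{0,0}: k∈[0..2] ⇒ +0.134137 -0.928441 +0.401643 = -0.392661;  D = -0.392661+0.000000i
d^2_{1,0}: k∈[0..1] ⇒ -0.432212 +0.747899 = +0.315687;  D = -0.258316+0.181469i
d^2_{2,0}: single k=0 term ⇒ +0.568551;  D = +0.192807-0.534861i
Y_2^{m'}(θ=0.3265,φ=0.7809) and Σ D·Y over m':
  (+0.1928+0.5349i)·(+0.0004-0.0397i)  (+0.2583+0.1815i)·(+0.1667-0.1652i)  (-0.3927+0.0000i)·(+0.5335+0.0000i)  (-0.2583+0.1815i)·(-0.1667-0.1652i)  (+0.1928-0.5349i)·(+0.0004+0.0397i)
Y_2^0(R⁻¹ n̂) = -0.020746+0.000000i

Re=-0.0207 Im=0.0000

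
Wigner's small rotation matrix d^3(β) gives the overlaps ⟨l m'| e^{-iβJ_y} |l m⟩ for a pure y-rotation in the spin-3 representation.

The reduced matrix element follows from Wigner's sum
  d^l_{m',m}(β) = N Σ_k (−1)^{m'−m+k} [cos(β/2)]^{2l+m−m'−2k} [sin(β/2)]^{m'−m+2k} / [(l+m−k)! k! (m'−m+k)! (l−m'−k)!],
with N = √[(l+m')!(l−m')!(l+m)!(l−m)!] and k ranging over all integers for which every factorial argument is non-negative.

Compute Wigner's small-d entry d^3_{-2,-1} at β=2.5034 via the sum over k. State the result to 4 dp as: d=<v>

d^3_{-2,-1}(β=2.5034) via Wigner's sum:
With c≡cos(β/2)=0.313709 and s≡sin(β/2)=0.949519, N=[1·120·2·24]^{1/2}=75.894664
k∈{1,2} keeps every argument non-negative
  k=1: (−1)^0·75.8947/(24)·0.3137^5·0.9495^1 = +0.009123
  k=2: (−1)^1·75.8947/(12)·0.3137^3·0.9495^3 = -0.167156
d^3_{-2,-1}(2.5034) = +0.009123 -0.167156 = -0.158033

d=-0.1580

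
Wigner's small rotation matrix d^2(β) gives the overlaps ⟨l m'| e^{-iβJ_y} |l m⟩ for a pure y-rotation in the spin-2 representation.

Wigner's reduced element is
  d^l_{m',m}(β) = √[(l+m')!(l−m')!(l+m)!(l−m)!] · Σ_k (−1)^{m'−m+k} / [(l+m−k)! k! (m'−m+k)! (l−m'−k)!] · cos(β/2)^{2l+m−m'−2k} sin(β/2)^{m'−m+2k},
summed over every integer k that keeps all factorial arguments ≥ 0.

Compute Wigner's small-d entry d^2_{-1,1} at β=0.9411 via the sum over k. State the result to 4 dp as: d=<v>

d^2_{-1,1}(β=0.9411) via Wigner's sum:
With c≡cos(β/2)=0.891319 and s≡sin(β/2)=0.453377, N=[1·6·6·1]^{1/2}=6.000000
k∈{2,3} keeps every argument non-negative
  k=2: (−1)^0·6.0000/(2)·0.8913^2·0.4534^2 = +0.489898
  k=3: (−1)^1·6.0000/(6)·0.8913^0·0.4534^4 = -0.042251
d^2_{-1,1}(0.9411) = +0.489898 -0.042251 = +0.447647

d=0.4476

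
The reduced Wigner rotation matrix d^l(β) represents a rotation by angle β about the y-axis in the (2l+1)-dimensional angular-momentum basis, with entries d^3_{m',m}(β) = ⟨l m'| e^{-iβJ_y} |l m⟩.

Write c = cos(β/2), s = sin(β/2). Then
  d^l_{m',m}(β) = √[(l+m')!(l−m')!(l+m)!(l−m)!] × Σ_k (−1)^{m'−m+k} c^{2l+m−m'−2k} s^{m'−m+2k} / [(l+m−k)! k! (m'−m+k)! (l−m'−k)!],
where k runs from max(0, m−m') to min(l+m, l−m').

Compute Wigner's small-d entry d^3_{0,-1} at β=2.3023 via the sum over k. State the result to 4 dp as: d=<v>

d=-0.3967

d^3_{0,-1}(β=2.3023) via Wigner's sum:
c=cos(2.3023/2)=0.407437, s=sin(2.3023/2)=0.913233; N=√[6·6·2·24]=41.569219
k: max(0,(-1)−(0))=0 … min(3+(-1),3−(0))=2
  k=0: (−1)^1·41.5692/(12)·0.4074^5·0.9132^1 = -0.035520
  k=1: (−1)^2·41.5692/(4)·0.4074^3·0.9132^3 = +0.535352
  k=2: (−1)^3·41.5692/(12)·0.4074^1·0.9132^5 = -0.896520
d^3_{0,-1}(2.3023) = -0.035520 +0.535352 -0.896520 = -0.396688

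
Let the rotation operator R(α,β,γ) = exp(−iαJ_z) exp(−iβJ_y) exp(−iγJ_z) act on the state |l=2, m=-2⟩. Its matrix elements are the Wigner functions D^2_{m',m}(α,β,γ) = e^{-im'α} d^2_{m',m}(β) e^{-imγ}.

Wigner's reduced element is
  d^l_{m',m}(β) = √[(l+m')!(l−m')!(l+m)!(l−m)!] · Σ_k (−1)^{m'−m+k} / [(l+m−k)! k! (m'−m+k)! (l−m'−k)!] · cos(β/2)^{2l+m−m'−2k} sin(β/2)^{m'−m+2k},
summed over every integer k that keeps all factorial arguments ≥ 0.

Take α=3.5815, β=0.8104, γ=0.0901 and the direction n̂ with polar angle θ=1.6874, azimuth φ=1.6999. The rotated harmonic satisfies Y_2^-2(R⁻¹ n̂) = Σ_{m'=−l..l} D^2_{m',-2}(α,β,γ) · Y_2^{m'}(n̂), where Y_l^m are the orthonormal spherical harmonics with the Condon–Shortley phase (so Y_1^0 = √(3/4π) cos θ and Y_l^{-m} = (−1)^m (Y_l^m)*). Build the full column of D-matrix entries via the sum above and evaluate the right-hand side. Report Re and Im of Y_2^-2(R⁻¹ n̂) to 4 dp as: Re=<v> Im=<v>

Need the full column D^2_{m',-2} for m'=−2..2 at α=3.5815, β=0.8104, γ=0.0901.
cos(β/2)=0.919024, sin(β/2)=0.394203
d^2_{-2,-2}: single k=0 term ⇒ +0.713356;  D = +0.348731+0.622306i
d^2_{-1,-2}: single k=0 term ⇒ -0.611969;  D = +0.498030+0.355629i
d^2_{0,-2}: single k=0 term ⇒ +0.321490;  D = +0.316285+0.057620i
d^2_{1,-2}: single k=0 term ⇒ -0.112594;  D = +0.108818-0.028914i
d^2_{2,-2}: single k=0 term ⇒ +0.024148;  D = +0.018475-0.015549i
Y_2^{m'}(θ=1.6874,φ=1.6999) and Σ D·Y over m':
  (+0.3487+0.6223i)·(-0.3684+0.0973i)  (+0.4980+0.3556i)·(+0.0115+0.0885i)  (+0.3163+0.0576i)·(-0.3026+0.0000i)  (+0.1088-0.0289i)·(-0.0115+0.0885i)  (+0.0185-0.0155i)·(-0.3684-0.0973i)
Y_2^-2(R⁻¹ n̂) = -0.317499-0.150698i

Re=-0.3175 Im=-0.1507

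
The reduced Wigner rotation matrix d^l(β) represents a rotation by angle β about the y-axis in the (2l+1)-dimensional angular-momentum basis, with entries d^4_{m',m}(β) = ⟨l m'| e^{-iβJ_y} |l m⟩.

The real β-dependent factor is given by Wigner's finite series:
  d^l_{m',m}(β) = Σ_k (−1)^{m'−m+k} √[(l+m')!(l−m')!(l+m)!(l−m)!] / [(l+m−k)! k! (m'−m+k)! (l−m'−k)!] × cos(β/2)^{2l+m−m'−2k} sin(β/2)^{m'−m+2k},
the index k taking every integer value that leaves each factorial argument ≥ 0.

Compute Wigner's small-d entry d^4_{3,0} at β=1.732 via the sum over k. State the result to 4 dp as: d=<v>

d=0.2283

d^4_{3,0}(β=1.732) via Wigner's sum:
c=cos(1.732/2)=0.647879, s=sin(1.732/2)=0.761744; N=√[5040·1·24·24]=1703.830978
k: max(0,(0)−(3))=0 … min(4+(0),4−(3))=1
  k=0: (−1)^3·1703.8310/(144)·0.6479^5·0.7617^3 = -0.596979
  k=1: (−1)^4·1703.8310/(144)·0.6479^3·0.7617^5 = +0.825257
d^4_{3,0}(1.732) = -0.596979 +0.825257 = +0.228278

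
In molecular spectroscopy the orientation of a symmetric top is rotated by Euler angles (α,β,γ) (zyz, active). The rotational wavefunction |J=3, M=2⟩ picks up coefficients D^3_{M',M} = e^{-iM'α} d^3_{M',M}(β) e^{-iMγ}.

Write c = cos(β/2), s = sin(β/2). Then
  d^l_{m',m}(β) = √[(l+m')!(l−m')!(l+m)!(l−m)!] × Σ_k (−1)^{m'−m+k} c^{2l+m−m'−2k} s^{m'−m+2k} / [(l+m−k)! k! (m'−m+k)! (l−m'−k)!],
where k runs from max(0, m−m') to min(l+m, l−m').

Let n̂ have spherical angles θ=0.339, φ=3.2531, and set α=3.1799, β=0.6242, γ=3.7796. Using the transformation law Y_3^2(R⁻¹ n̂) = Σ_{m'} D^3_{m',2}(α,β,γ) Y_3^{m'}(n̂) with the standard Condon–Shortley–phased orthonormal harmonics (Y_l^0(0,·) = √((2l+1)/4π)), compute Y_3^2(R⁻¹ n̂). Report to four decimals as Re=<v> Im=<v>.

Need the full column D^3_{m',2} for m'=−3..3 at α=3.1799, β=0.6242, γ=3.7796.
cos(β/2)=0.951691, sin(β/2)=0.307058
d^3_{-3,2}: single k=5 term ⇒ +0.006363;  D = -0.002535+0.005837i
d^3_{-2,2}: k∈[4..5] ⇒ +0.040257 -0.000838 = +0.039419;  D = +0.014306-0.036731i
d^3_{-1,2}: k∈[3..4] ⇒ +0.157826 -0.008215 = +0.149611;  D = -0.048917+0.141388i
d^3_{0,2}: k∈[2..3] ⇒ +0.423628 -0.044099 = +0.379529;  D = +0.110265-0.363158i
d^3_{1,2}: k∈[1..2] ⇒ +0.758053 -0.157826 = +0.600227;  D = -0.152261+0.580594i
d^3_{2,2}: k∈[0..1] ⇒ +0.742977 -0.386718 = +0.356259;  D = +0.077109-0.347814i
d^3_{3,2}: single k=0 term ⇒ -0.587185;  D = +0.105042-0.577713i
Y_3^{m'}(θ=0.339,φ=3.2531) and Σ D·Y over m':
  (-0.0025+0.0058i)·(-0.0145+0.0050i)  (+0.0143-0.0367i)·(+0.1039-0.0236i)  (-0.0489+0.1414i)·(-0.3682+0.0412i)  (+0.1103-0.3632i)·(+0.5093+0.0000i)  (-0.1523+0.5806i)·(+0.3682+0.0412i)  (+0.0771-0.3478i)·(+0.1039+0.0236i)  (+0.1050-0.5777i)·(+0.0145+0.0050i)
Y_3^2(R⁻¹ n̂) = +0.009621-0.077975i

Re=0.0096 Im=-0.0780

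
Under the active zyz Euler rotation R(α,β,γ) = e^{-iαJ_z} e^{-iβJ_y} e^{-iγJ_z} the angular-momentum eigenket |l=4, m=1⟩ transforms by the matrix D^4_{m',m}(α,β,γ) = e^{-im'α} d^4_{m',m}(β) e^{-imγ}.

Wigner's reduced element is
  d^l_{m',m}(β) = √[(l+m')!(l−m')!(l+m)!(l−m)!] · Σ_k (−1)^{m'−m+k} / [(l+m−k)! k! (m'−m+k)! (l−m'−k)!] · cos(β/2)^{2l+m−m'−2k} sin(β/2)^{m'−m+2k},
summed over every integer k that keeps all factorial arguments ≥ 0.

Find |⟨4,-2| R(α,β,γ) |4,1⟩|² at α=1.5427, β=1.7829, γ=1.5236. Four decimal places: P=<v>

P=0.1503

D^4_{-2,1}(1.5427,1.7829,1.5236) = e^{-i·-2·1.5427}·d^4_{-2,1}(1.7829)·e^{-i·1·1.5236}. Compute d first:
c=cos(1.7829/2)=0.628285, s=sin(1.7829/2)=0.777984; N=√[2·720·120·6]=1018.233765
The bounds max(0,m−m')=3 and min(l+m,l−m')=5 give 3 terms
  k=3: (−1)^0·1018.2338/(72)·0.6283^5·0.7780^3 = +0.651941
  k=4: (−1)^1·1018.2338/(48)·0.6283^3·0.7780^5 = -1.499435
  k=5: (−1)^2·1018.2338/(240)·0.6283^1·0.7780^7 = +0.459818
d^4_{-2,1}(1.7829) = +0.651941 -1.499435 +0.459818 = -0.387676
|D^4_{-2,1}|² = |d^4_{-2,1}(β)|² = (-0.387676)² = 0.150293 (the z-rotation phases have unit modulus)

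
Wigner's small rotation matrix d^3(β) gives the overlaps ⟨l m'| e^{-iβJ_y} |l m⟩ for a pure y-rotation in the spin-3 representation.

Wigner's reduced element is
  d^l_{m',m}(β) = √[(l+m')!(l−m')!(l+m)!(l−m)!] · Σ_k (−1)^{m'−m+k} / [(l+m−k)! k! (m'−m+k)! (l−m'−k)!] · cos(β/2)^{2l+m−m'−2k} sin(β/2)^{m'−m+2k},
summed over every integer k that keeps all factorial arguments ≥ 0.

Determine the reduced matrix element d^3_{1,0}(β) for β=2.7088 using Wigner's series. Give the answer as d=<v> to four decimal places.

d=-0.5667

d^3_{1,0}(β=2.7088) via Wigner's sum:
Half-angle: c=0.214711, s=0.976678. N=√(24·2·6·6)=41.569219
k∈{0,1,2} keeps every argument non-negative
  k=0: (−1)^1·41.5692/(12)·0.2147^5·0.9767^1 = -0.001544
  k=1: (−1)^2·41.5692/(4)·0.2147^3·0.9767^3 = +0.095836
  k=2: (−1)^3·41.5692/(12)·0.2147^1·0.9767^5 = -0.661000
d^3_{1,0}(2.7088) = -0.001544 +0.095836 -0.661000 = -0.566708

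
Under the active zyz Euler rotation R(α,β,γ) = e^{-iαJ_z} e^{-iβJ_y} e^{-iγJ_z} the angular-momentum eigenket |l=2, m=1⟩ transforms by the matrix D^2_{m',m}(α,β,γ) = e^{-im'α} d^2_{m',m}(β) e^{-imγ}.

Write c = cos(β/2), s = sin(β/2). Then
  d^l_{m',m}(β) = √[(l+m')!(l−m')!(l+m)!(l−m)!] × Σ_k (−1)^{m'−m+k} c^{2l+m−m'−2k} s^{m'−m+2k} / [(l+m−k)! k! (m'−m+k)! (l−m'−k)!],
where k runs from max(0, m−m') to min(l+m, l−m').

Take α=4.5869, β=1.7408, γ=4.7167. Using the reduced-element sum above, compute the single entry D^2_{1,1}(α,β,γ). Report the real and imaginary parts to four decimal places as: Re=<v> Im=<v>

First d^2_{1,1}(β=1.7408), then the phase factors e^{-i(1)α} and e^{-i(1)γ}:
Half-angle: c=0.644521, s=0.764587. N=√(6·1·6·1)=6.000000
The bounds max(0,m−m')=0 and min(l+m,l−m')=1 give 2 terms
  k=0: (−1)^0·6.0000/(6)·0.6445^4·0.7646^0 = +0.172563
  k=1: (−1)^1·6.0000/(2)·0.6445^2·0.7646^2 = -0.728532
d^2_{1,1}(1.7408) = +0.172563 -0.728532 = -0.555969
Attach z-rotation phases: D = e^{-i(1)(4.5869)}·(-0.555969)·e^{-i(1)(4.7167)} = +0.551892+0.067206i

Re=0.5519 Im=0.0672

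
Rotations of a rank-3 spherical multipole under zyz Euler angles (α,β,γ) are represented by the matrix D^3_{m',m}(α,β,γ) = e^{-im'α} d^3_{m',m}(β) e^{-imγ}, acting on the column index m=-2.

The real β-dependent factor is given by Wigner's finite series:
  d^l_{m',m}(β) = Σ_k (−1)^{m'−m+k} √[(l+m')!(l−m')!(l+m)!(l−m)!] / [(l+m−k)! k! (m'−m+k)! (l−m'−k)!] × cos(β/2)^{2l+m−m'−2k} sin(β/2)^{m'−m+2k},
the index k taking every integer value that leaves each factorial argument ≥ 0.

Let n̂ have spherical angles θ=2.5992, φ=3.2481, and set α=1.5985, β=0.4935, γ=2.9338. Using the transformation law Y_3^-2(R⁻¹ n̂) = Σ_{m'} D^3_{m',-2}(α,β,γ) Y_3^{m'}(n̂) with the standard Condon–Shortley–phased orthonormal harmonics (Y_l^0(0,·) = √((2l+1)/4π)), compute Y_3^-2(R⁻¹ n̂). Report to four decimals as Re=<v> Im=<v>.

Need the full column D^3_{m',-2} for m'=−3..3 at α=1.5985, β=0.4935, γ=2.9338.
cos(β/2)=0.969711, sin(β/2)=0.244254
d^3_{-3,-2}: single k=1 term ⇒ +0.513014;  D = -0.167439-0.484920i
d^3_{-2,-2}: k∈[0..1] ⇒ +0.831486 -0.263768 = +0.567718;  D = -0.531290+0.200087i
d^3_{-1,-2}: k∈[0..1] ⇒ -0.662298 +0.084039 = -0.578259;  D = -0.218714-0.535302i
d^3_{0,-2}: k∈[0..1] ⇒ +0.288943 -0.018332 = +0.270611;  D = +0.247577-0.109253i
d^3_{1,-2}: k∈[0..1] ⇒ -0.084039 +0.002666 = -0.081373;  D = +0.034902+0.073508i
d^3_{2,-2}: k∈[0..1] ⇒ +0.016735 -0.000212 = +0.016522;  D = -0.014723+0.007497i
d^3_{3,-2}: single k=0 term ⇒ -0.002065;  D = -0.000988-0.001814i
Y_3^{m'}(θ=2.5992,φ=3.2481) and Σ D·Y over m':
  (-0.1674-0.4849i)·(-0.0545+0.0180i)  (-0.5313+0.2001i)·(-0.2280+0.0493i)  (-0.2187-0.5353i)·(-0.4425+0.0473i)  (+0.2476-0.1093i)·(-0.2134+0.0000i)  (+0.0349+0.0735i)·(+0.4425+0.0473i)  (-0.0147+0.0075i)·(-0.2280-0.0493i)  (-0.0010-0.0018i)·(+0.0545+0.0180i)
Y_3^-2(R⁻¹ n̂) = +0.214049+0.234524i

Re=0.2140 Im=0.2345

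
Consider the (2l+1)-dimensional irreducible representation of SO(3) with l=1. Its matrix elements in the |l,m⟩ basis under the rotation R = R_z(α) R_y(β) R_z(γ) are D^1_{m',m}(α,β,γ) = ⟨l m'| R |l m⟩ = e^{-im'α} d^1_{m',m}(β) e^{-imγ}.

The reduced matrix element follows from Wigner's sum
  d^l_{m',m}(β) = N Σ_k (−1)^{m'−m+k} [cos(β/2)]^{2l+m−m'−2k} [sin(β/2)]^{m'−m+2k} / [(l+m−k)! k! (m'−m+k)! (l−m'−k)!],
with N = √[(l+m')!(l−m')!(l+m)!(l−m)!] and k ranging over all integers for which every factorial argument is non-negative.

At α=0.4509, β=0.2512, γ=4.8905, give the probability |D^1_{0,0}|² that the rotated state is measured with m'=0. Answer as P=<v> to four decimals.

First d^1_{0,0}(β=0.2512), then the phase factors e^{-i(0)α} and e^{-i(0)γ}:
c=cos(0.2512/2)=0.992123, s=sin(0.2512/2)=0.125270; N=√[1·1·1·1]=1.000000
The bounds max(0,m−m')=0 and min(l+m,l−m')=1 give 2 terms
  k=0: (−1)^0·1.0000/(1)·0.9921^2·0.1253^0 = +0.984307
  k=1: (−1)^1·1.0000/(1)·0.9921^0·0.1253^2 = -0.015693
d^1_{0,0}(0.2512) = +0.984307 -0.015693 = +0.968615
|D^1_{0,0}|² = |d^1_{0,0}(β)|² = (+0.968615)² = 0.938215 (the z-rotation phases have unit modulus)

P=0.9382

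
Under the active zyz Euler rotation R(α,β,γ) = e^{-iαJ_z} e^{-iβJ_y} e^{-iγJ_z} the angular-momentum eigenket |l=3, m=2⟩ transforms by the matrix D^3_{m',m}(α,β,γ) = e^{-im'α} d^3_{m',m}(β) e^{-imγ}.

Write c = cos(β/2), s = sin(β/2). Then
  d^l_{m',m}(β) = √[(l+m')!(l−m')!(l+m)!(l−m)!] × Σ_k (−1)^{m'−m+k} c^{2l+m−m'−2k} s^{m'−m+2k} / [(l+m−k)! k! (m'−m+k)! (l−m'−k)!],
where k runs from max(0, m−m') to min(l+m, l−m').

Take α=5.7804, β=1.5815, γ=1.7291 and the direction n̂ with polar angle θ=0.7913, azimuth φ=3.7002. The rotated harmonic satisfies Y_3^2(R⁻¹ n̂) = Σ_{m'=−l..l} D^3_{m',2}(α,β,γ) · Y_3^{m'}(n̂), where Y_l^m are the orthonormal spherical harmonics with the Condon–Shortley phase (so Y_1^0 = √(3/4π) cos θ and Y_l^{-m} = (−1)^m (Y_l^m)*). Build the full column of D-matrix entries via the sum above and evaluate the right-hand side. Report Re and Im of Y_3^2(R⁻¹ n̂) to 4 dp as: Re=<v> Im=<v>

Re=0.1334 Im=0.2872

Need the full column D^3_{m',2} for m'=−3..3 at α=5.7804, β=1.5815, γ=1.7291.
cos(β/2)=0.703312, sin(β/2)=0.710881
d^3_{-3,2}: single k=5 term ⇒ +0.312758;  D = +0.078640+0.302710i
d^3_{-2,2}: k∈[4..5] ⇒ +0.631617 -0.129057 = +0.502560;  D = -0.123663+0.487108i
d^3_{-1,2}: k∈[3..4] ⇒ +0.790434 -0.403769 = +0.386665;  D = -0.263963+0.282548i
d^3_{0,2}: k∈[2..3] ⇒ +0.677247 -0.691902 = -0.014655;  D = +0.013926-0.004563i
d^3_{1,2}: k∈[1..2] ⇒ +0.386846 -0.790434 = -0.403588;  D = +0.396613+0.074706i
d^3_{2,2}: k∈[0..1] ⇒ +0.121029 -0.618239 = -0.497210;  D = +0.383800+0.316095i
d^3_{3,2}: single k=0 term ⇒ -0.299650;  D = +0.110881+0.278380i
Y_3^{m'}(θ=0.7913,φ=3.7002) and Σ D·Y over m':
  (+0.0786+0.3027i)·(+0.0157+0.1493i)  (-0.1237+0.4871i)·(+0.1592-0.3267i)  (-0.2640+0.2825i)·(-0.2866+0.1792i)  (+0.0139-0.0046i)·(-0.1389+0.0000i)  (+0.3966+0.0747i)·(+0.2866+0.1792i)  (+0.3838+0.3161i)·(+0.1592+0.3267i)  (+0.1109+0.2784i)·(-0.0157+0.1493i)
Y_3^2(R⁻¹ n̂) = +0.133436+0.287189i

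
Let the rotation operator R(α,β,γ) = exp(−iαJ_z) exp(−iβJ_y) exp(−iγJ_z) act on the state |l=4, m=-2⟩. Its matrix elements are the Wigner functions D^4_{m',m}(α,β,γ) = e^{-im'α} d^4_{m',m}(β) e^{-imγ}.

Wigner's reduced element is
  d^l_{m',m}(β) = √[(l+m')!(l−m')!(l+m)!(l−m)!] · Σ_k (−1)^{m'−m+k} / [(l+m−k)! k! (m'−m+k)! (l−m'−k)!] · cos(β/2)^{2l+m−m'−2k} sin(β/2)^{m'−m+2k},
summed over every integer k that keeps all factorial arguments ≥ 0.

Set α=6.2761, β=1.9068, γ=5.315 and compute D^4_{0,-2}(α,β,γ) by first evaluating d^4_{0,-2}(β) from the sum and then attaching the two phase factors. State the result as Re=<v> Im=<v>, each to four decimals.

Split into d^4_{0,-2}(β=1.9068) × two z-phases.
c=cos(1.9068/2)=0.578914, s=sin(1.9068/2)=0.815389; N=√[24·24·2·720]=910.735966
The bounds max(0,m−m')=0 and min(l+m,l−m')=2 give 3 terms
  k=0: (−1)^2·910.7360/(96)·0.5789^6·0.8154^2 = +0.237430
  k=1: (−1)^3·910.7360/(36)·0.5789^4·0.8154^4 = -1.256044
  k=2: (−1)^4·910.7360/(96)·0.5789^2·0.8154^6 = +0.934409
d^4_{0,-2}(1.9068) = +0.237430 -1.256044 +0.934409 = -0.084205
D = (+1.000000+0.000000i)·(-0.084205)·(-0.357486-0.933919i) = +0.030102+0.078641i

Re=0.0301 Im=0.0786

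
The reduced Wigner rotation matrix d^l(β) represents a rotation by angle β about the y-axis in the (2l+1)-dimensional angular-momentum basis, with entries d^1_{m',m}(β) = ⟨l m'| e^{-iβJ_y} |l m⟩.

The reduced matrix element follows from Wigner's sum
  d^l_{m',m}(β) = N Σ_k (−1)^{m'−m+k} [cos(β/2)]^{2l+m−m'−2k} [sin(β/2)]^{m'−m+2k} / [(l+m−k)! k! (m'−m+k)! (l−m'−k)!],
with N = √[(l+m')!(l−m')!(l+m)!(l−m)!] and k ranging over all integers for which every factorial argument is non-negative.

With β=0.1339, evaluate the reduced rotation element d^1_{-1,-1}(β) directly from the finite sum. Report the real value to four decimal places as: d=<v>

d=0.9955

d^1_{-1,-1}(β=0.1339) via Wigner's sum:
c=cos(0.1339/2)=0.997760, s=sin(0.1339/2)=0.066900; N=√[1·2·1·2]=2.000000
k∈{0} keeps every argument non-negative
  k=0: (−1)^0·2.0000/(2)·0.9978^2·0.0669^0 = +0.995524
d^1_{-1,-1}(0.1339) = +0.995524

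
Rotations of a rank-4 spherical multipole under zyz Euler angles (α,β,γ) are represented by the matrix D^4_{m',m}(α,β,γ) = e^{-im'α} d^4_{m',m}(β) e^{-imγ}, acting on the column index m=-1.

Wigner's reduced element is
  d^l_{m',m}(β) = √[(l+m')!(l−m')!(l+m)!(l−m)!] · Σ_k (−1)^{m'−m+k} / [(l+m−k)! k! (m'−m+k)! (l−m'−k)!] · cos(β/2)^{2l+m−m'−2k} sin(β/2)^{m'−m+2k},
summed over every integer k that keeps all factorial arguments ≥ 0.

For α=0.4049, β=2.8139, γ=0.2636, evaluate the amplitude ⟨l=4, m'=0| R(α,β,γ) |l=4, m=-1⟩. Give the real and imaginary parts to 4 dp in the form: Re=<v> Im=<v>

Split into d^4_{0,-1}(β=2.8139) × two z-phases.
Half-angle: c=0.163114, s=0.986607. N=√(24·24·6·120)=643.987578
Admissible k: 0..3 (factorial args all ≥0)
  k=0: (−1)^1·643.9876/(144)·0.1631^7·0.9866^1 = -0.000014
  k=1: (−1)^2·643.9876/(24)·0.1631^5·0.9866^3 = +0.002975
  k=2: (−1)^3·643.9876/(24)·0.1631^3·0.9866^5 = -0.108859
  k=3: (−1)^4·643.9876/(144)·0.1631^1·0.9866^7 = +0.663769
d^4_{0,-1}(2.8139) = -0.000014 +0.002975 -0.108859 +0.663769 = +0.557872
D = (+1.000000+0.000000i)·(+0.557872)·(+0.965458+0.260558i) = +0.538602+0.145358i

Re=0.5386 Im=0.1454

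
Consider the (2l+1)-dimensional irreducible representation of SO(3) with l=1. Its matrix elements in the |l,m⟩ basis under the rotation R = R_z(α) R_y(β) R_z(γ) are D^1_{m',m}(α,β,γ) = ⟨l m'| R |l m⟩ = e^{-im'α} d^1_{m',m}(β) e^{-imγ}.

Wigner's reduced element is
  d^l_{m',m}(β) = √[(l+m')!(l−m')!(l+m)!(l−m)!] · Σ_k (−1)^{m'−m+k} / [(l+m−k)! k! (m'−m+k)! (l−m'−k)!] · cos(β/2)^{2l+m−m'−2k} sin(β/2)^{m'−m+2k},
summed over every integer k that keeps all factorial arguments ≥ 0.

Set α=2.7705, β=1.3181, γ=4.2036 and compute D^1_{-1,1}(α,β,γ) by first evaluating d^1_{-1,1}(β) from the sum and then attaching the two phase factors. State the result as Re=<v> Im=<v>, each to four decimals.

D^1_{-1,1}(2.7705,1.3181,4.2036) = e^{-i·-1·2.7705}·d^1_{-1,1}(1.3181)·e^{-i·1·4.2036}. Compute d first:
With c≡cos(β/2)=0.790574 and s≡sin(β/2)=0.612366, N=[1·2·2·1]^{1/2}=2.000000
Admissible k: 2..2 (factorial args all ≥0)
  k=2: (−1)^0·2.0000/(2)·0.7906^0·0.6124^2 = +0.374992
d^1_{-1,1}(1.3181) = +0.374992
Phases: e^{-i·(-1)·2.7705}=-0.931932+0.362634i, e^{-i·(1)·4.2036}=-0.487120+0.873335i ⇒ D=+0.051472-0.371443i

Re=0.0515 Im=-0.3714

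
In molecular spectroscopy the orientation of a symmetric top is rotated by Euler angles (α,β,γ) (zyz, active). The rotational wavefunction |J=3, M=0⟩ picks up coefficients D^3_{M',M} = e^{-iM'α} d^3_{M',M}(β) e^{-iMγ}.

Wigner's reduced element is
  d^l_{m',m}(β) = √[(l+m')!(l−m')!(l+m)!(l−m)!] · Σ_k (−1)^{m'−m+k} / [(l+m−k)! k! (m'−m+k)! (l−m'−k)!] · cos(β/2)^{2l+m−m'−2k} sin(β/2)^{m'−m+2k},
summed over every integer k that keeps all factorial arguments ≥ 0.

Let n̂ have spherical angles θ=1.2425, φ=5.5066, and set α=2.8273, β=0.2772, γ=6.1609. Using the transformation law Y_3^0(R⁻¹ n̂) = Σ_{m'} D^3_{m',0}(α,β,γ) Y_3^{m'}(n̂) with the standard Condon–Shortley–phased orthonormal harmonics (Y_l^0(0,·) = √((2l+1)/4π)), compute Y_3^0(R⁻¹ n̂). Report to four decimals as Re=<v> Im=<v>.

Re=-0.0867 Im=0.0000

Need the full column D^3_{m',0} for m'=−3..3 at α=2.8273, β=0.2772, γ=6.1609.
cos(β/2)=0.990410, sin(β/2)=0.138157
d^3_{-3,0}: single k=3 term ⇒ +0.011457;  D = -0.006731+0.009272i
d^3_{-2,0}: k∈[2..3] ⇒ +0.100592 -0.001957 = +0.098635;  D = +0.079782-0.057997i
d^3_{-1,0}: k∈[1..3] ⇒ +0.456077 -0.026624 +0.000173 = +0.429626;  D = -0.408581+0.132816i
d^3_{0,0}: k∈[0..3] ⇒ +0.943824 -0.165290 +0.003216 -0.000007 = +0.781743;  D = +0.781743+0.000000i
d^3_{1,0}: k∈[0..2] ⇒ -0.456077 +0.026624 -0.000173 = -0.429626;  D = +0.408581+0.132816i
d^3_{2,0}: k∈[0..1] ⇒ +0.100592 -0.001957 = +0.098635;  D = +0.079782+0.057997i
d^3_{3,0}: single k=0 term ⇒ -0.011457;  D = +0.006731+0.009272i
Y_3^{m'}(θ=1.2425,φ=5.5066) and Σ D·Y over m':
  (-0.0067+0.0093i)·(-0.2435+0.2568i)  (+0.0798-0.0580i)·(+0.0052+0.2952i)  (-0.4086+0.1328i)·(-0.1048-0.1030i)  (+0.7817+0.0000i)·(-0.2984+0.0000i)  (+0.4086+0.1328i)·(+0.1048-0.1030i)  (+0.0798+0.0580i)·(+0.0052-0.2952i)  (+0.0067+0.0093i)·(+0.2435+0.2568i)
Y_3^0(R⁻¹ n̂) = -0.086726+0.000000i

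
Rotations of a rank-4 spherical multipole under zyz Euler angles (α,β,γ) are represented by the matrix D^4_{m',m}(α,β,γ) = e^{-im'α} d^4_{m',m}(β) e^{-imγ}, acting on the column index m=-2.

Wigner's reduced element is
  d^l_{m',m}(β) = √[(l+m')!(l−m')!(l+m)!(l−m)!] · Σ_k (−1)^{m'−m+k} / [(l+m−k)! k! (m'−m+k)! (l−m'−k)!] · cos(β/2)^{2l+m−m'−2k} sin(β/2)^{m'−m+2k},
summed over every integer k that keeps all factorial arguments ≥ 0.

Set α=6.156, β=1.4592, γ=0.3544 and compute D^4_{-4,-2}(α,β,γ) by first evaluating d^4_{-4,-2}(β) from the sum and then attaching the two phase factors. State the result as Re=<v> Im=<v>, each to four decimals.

D^4_{-4,-2}(6.156,1.4592,0.3544) = e^{-i·-4·6.156}·d^4_{-4,-2}(1.4592)·e^{-i·-2·0.3544}. Compute d first:
Half-angle: c=0.745441, s=0.666572. N=√(1·40320·2·720)=7619.763776
Admissible k: 2..2 (factorial args all ≥0)
  k=2: (−1)^0·7619.7638/(1440)·0.7454^6·0.6666^2 = +0.403415
d^4_{-4,-2}(1.4592) = +0.403415
Attach z-rotation phases: D = e^{-i(-4)(6.156)}·(+0.403415)·e^{-i(-2)(0.3544)} = +0.395369+0.080170i

Re=0.3954 Im=0.0802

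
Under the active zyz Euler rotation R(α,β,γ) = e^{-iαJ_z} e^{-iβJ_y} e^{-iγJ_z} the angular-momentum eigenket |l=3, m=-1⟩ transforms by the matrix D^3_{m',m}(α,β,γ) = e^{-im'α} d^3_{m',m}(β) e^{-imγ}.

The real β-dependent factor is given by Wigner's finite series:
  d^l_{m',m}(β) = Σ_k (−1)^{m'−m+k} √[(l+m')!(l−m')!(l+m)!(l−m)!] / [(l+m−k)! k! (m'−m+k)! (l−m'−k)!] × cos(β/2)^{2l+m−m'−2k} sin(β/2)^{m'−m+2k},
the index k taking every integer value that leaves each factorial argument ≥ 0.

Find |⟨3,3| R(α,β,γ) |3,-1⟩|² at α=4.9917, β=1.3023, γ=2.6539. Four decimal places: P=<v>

P=0.1093

First d^3_{3,-1}(β=1.3023), then the phase factors e^{-i(3)α} and e^{-i(-1)γ}:
With c≡cos(β/2)=0.795387 and s≡sin(β/2)=0.606102, N=[720·1·2·24]^{1/2}=185.903201
k: max(0,(-1)−(3))=0 … min(3+(-1),3−(3))=0
  k=0: (−1)^4·185.9032/(48)·0.7954^2·0.6061^4 = +0.330662
d^3_{3,-1}(1.3023) = +0.330662
|D^3_{3,-1}|² = |d^3_{3,-1}(β)|² = (+0.330662)² = 0.109337 (the z-rotation phases have unit modulus)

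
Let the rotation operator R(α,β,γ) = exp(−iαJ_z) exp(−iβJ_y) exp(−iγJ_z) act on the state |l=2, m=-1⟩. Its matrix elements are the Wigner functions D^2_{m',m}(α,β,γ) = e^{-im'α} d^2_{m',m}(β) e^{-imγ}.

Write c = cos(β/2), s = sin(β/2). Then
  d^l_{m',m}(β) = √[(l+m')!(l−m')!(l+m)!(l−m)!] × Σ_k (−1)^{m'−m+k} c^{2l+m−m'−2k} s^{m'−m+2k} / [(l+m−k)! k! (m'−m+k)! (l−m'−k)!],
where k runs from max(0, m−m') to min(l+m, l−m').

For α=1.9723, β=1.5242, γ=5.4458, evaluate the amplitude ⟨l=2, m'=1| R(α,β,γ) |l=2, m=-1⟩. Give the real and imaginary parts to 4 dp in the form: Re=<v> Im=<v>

Re=-0.4927 Im=-0.1698

D^2_{1,-1}(1.9723,1.5242,5.4458) = e^{-i·1·1.9723}·d^2_{1,-1}(1.5242)·e^{-i·-1·5.4458}. Compute d first:
With c≡cos(β/2)=0.723388 and s≡sin(β/2)=0.690442, N=[6·1·1·6]^{1/2}=6.000000
Admissible k: 0..1 (factorial args all ≥0)
  k=0: (−1)^2·6.0000/(2)·0.7234^2·0.6904^2 = +0.748373
  k=1: (−1)^3·6.0000/(6)·0.7234^0·0.6904^4 = -0.227253
d^2_{1,-1}(1.5242) = +0.748373 -0.227253 = +0.521120
Phases: e^{-i·(1)·1.9723}=-0.390803-0.920474i, e^{-i·(-1)·5.4458}=+0.669408-0.742895i ⇒ D=-0.492679-0.169805i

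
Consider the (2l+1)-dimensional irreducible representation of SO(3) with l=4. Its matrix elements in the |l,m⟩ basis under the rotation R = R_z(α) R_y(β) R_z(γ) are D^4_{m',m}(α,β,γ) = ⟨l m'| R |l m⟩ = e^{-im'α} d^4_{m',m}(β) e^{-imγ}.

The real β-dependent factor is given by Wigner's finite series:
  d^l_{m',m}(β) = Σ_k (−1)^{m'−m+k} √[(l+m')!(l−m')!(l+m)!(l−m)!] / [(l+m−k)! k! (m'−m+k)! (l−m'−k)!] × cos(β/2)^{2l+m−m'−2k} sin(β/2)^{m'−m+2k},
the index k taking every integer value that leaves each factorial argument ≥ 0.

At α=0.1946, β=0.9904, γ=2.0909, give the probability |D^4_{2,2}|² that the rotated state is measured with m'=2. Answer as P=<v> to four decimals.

First d^4_{2,2}(β=0.9904), then the phase factors e^{-i(2)α} and e^{-i(2)γ}:
With c≡cos(β/2)=0.879874 and s≡sin(β/2)=0.475208, N=[720·2·720·2]^{1/2}=1440.000000
k∈{0,1,2} keeps every argument non-negative
  k=0: (−1)^0·1440.0000/(1440)·0.8799^8·0.4752^0 = +0.359222
  k=1: (−1)^1·1440.0000/(120)·0.8799^6·0.4752^2 = -1.257390
  k=2: (−1)^2·1440.0000/(96)·0.8799^4·0.4752^4 = +0.458465
d^4_{2,2}(0.9904) = +0.359222 -1.257390 +0.458465 = -0.439703
|D^4_{2,2}|² = |d^4_{2,2}(β)|² = (-0.439703)² = 0.193339 (the z-rotation phases have unit modulus)

P=0.1933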